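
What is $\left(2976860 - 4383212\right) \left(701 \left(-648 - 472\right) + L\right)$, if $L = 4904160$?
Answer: $-5792820142080$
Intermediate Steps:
$\left(2976860 - 4383212\right) \left(701 \left(-648 - 472\right) + L\right) = \left(2976860 - 4383212\right) \left(701 \left(-648 - 472\right) + 4904160\right) = - 1406352 \left(701 \left(-1120\right) + 4904160\right) = - 1406352 \left(-785120 + 4904160\right) = \left(-1406352\right) 4119040 = -5792820142080$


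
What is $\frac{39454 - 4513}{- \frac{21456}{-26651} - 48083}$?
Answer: $- \frac{931212591}{1281438577} \approx -0.72669$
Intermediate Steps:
$\frac{39454 - 4513}{- \frac{21456}{-26651} - 48083} = \frac{34941}{\left(-21456\right) \left(- \frac{1}{26651}\right) - 48083} = \frac{34941}{\frac{21456}{26651} - 48083} = \frac{34941}{- \frac{1281438577}{26651}} = 34941 \left(- \frac{26651}{1281438577}\right) = - \frac{931212591}{1281438577}$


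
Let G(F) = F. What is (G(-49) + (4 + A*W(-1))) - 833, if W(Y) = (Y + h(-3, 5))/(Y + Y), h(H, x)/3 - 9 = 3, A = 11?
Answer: -2141/2 ≈ -1070.5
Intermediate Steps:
h(H, x) = 36 (h(H, x) = 27 + 3*3 = 27 + 9 = 36)
W(Y) = (36 + Y)/(2*Y) (W(Y) = (Y + 36)/(Y + Y) = (36 + Y)/((2*Y)) = (36 + Y)*(1/(2*Y)) = (36 + Y)/(2*Y))
(G(-49) + (4 + A*W(-1))) - 833 = (-49 + (4 + 11*((½)*(36 - 1)/(-1)))) - 833 = (-49 + (4 + 11*((½)*(-1)*35))) - 833 = (-49 + (4 + 11*(-35/2))) - 833 = (-49 + (4 - 385/2)) - 833 = (-49 - 377/2) - 833 = -475/2 - 833 = -2141/2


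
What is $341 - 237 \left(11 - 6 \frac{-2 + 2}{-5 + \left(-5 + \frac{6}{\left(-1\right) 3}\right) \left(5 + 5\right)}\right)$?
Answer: $-2266$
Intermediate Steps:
$341 - 237 \left(11 - 6 \frac{-2 + 2}{-5 + \left(-5 + \frac{6}{\left(-1\right) 3}\right) \left(5 + 5\right)}\right) = 341 - 237 \left(11 - 6 \frac{0}{-5 + \left(-5 + \frac{6}{-3}\right) 10}\right) = 341 - 237 \left(11 - 6 \frac{0}{-5 + \left(-5 + 6 \left(- \frac{1}{3}\right)\right) 10}\right) = 341 - 237 \left(11 - 6 \frac{0}{-5 + \left(-5 - 2\right) 10}\right) = 341 - 237 \left(11 - 6 \frac{0}{-5 - 70}\right) = 341 - 237 \left(11 - 6 \frac{0}{-75}\right) = 341 - 237 \left(11 - 6 \cdot 0 \left(- \frac{1}{75}\right)\right) = 341 - 237 \left(11 - 0\right) = 341 - 237 \left(11 + 0\right) = 341 - 2607 = -2266$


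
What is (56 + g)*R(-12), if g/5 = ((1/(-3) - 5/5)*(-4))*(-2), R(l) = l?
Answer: -32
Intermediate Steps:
g = -160/3 (g = 5*(((1/(-3) - 5/5)*(-4))*(-2)) = 5*(((1*(-⅓) - 5*⅕)*(-4))*(-2)) = 5*(((-⅓ - 1)*(-4))*(-2)) = 5*(-4/3*(-4)*(-2)) = 5*((16/3)*(-2)) = 5*(-32/3) = -160/3 ≈ -53.333)
(56 + g)*R(-12) = (56 - 160/3)*(-12) = (8/3)*(-12) = -32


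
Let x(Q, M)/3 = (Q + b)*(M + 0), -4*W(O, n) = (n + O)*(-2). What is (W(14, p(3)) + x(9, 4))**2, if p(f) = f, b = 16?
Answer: 380689/4 ≈ 95172.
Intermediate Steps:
W(O, n) = O/2 + n/2 (W(O, n) = -(n + O)*(-2)/4 = -(O + n)*(-2)/4 = -(-2*O - 2*n)/4 = O/2 + n/2)
x(Q, M) = 3*M*(16 + Q) (x(Q, M) = 3*((Q + 16)*(M + 0)) = 3*((16 + Q)*M) = 3*(M*(16 + Q)) = 3*M*(16 + Q))
(W(14, p(3)) + x(9, 4))**2 = (((1/2)*14 + (1/2)*3) + 3*4*(16 + 9))**2 = ((7 + 3/2) + 3*4*25)**2 = (17/2 + 300)**2 = (617/2)**2 = 380689/4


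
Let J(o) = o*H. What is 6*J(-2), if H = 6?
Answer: -72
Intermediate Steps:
J(o) = 6*o (J(o) = o*6 = 6*o)
6*J(-2) = 6*(6*(-2)) = 6*(-12) = -72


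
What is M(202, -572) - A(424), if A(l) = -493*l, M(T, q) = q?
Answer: 208460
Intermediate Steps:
M(202, -572) - A(424) = -572 - (-493)*424 = -572 - 1*(-209032) = -572 + 209032 = 208460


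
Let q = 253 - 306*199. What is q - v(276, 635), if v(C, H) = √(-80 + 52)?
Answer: -60641 - 2*I*√7 ≈ -60641.0 - 5.2915*I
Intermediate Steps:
v(C, H) = 2*I*√7 (v(C, H) = √(-28) = 2*I*√7)
q = -60641 (q = 253 - 60894 = -60641)
q - v(276, 635) = -60641 - 2*I*√7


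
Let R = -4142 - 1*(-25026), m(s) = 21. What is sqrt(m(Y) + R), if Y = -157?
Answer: sqrt(20905) ≈ 144.59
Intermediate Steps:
R = 20884 (R = -4142 + 25026 = 20884)
sqrt(m(Y) + R) = sqrt(21 + 20884) = sqrt(20905)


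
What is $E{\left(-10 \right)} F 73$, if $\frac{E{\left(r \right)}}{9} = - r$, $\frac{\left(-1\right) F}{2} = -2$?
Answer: $26280$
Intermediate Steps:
$F = 4$ ($F = \left(-2\right) \left(-2\right) = 4$)
$E{\left(r \right)} = - 9 r$ ($E{\left(r \right)} = 9 \left(- r\right) = - 9 r$)
$E{\left(-10 \right)} F 73 = \left(-9\right) \left(-10\right) 4 \cdot 73 = 90 \cdot 292 = 26280$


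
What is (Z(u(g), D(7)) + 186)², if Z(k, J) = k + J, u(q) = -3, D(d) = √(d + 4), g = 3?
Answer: (183 + √11)² ≈ 34714.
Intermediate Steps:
D(d) = √(4 + d)
Z(k, J) = J + k
(Z(u(g), D(7)) + 186)² = ((√(4 + 7) - 3) + 186)² = ((√11 - 3) + 186)² = ((-3 + √11) + 186)² = (183 + √11)²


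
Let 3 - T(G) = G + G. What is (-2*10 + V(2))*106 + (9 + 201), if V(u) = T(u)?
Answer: -2016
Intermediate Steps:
T(G) = 3 - 2*G (T(G) = 3 - (G + G) = 3 - 2*G)
V(u) = 3 - 2*u
(-2*10 + V(2))*106 + (9 + 201) = (-2*10 + (3 - 2*2))*106 + (9 + 201) = (-20 + (3 - 4))*106 + 210 = (-20 - 1)*106 + 210 = -21*106 + 210 = -2226 + 210 = -2016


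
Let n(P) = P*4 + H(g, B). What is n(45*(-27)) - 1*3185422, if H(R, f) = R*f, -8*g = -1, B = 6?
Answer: -12761125/4 ≈ -3.1903e+6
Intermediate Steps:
g = ⅛ (g = -⅛*(-1) = ⅛ ≈ 0.12500)
n(P) = ¾ + 4*P (n(P) = P*4 + (⅛)*6 = 4*P + ¾ = ¾ + 4*P)
n(45*(-27)) - 1*3185422 = (¾ + 4*(45*(-27))) - 1*3185422 = (¾ + 4*(-1215)) - 3185422 = (¾ - 4860) - 3185422 = -19437/4 - 3185422 = -12761125/4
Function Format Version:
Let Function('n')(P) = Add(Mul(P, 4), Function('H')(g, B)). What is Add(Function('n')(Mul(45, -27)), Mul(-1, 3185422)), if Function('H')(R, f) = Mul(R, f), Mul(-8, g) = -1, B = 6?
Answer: Rational(-12761125, 4) ≈ -3.1903e+6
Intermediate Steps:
g = Rational(1, 8) (g = Mul(Rational(-1, 8), -1) = Rational(1, 8) ≈ 0.12500)
Function('n')(P) = Add(Rational(3, 4), Mul(4, P)) (Function('n')(P) = Add(Mul(P, 4), Mul(Rational(1, 8), 6)) = Add(Mul(4, P), Rational(3, 4)) = Add(Rational(3, 4), Mul(4, P)))
Add(Function('n')(Mul(45, -27)), Mul(-1, 3185422)) = Add(Add(Rational(3, 4), Mul(4, Mul(45, -27))), Mul(-1, 3185422)) = Add(Add(Rational(3, 4), Mul(4, -1215)), -3185422) = Add(Add(Rational(3, 4), -4860), -3185422) = Add(Rational(-19437, 4), -3185422) = Rational(-12761125, 4)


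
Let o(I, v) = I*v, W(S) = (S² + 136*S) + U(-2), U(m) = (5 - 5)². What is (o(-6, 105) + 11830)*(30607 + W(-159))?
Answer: 383756800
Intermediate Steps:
U(m) = 0 (U(m) = 0² = 0)
W(S) = S² + 136*S (W(S) = (S² + 136*S) + 0 = S² + 136*S)
(o(-6, 105) + 11830)*(30607 + W(-159)) = (-6*105 + 11830)*(30607 - 159*(136 - 159)) = (-630 + 11830)*(30607 - 159*(-23)) = 11200*(30607 + 3657) = 11200*34264 = 383756800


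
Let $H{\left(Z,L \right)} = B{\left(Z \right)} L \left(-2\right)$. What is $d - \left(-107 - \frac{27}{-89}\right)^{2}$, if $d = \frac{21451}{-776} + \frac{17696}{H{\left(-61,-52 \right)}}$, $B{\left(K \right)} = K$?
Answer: $- \frac{55638541672643}{4874329928} \approx -11415.0$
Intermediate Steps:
$H{\left(Z,L \right)} = - 2 L Z$ ($H{\left(Z,L \right)} = Z L \left(-2\right) = L Z \left(-2\right) = - 2 L Z$)
$d = - \frac{18727155}{615368}$ ($d = \frac{21451}{-776} + \frac{17696}{\left(-2\right) \left(-52\right) \left(-61\right)} = 21451 \left(- \frac{1}{776}\right) + \frac{17696}{-6344} = - \frac{21451}{776} + 17696 \left(- \frac{1}{6344}\right) = - \frac{21451}{776} - \frac{2212}{793} = - \frac{18727155}{615368} \approx -30.432$)
$d - \left(-107 - \frac{27}{-89}\right)^{2} = - \frac{18727155}{615368} - \left(-107 - \frac{27}{-89}\right)^{2} = - \frac{18727155}{615368} - \left(-107 - - \frac{27}{89}\right)^{2} = - \frac{18727155}{615368} - \left(-107 + \frac{27}{89}\right)^{2} = - \frac{18727155}{615368} - \left(- \frac{9496}{89}\right)^{2} = - \frac{18727155}{615368} - \frac{90174016}{7921} = - \frac{55638541672643}{4874329928}$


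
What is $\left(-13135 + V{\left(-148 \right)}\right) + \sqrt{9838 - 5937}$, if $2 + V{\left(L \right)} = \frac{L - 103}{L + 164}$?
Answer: $- \frac{210443}{16} + \sqrt{3901} \approx -13090.0$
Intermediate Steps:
$V{\left(L \right)} = -2 + \frac{-103 + L}{164 + L}$ ($V{\left(L \right)} = -2 + \frac{L - 103}{L + 164} = -2 + \frac{-103 + L}{164 + L}$)
$\left(-13135 + V{\left(-148 \right)}\right) + \sqrt{9838 - 5937} = \left(-13135 + \frac{-431 - -148}{164 - 148}\right) + \sqrt{9838 - 5937} = \left(-13135 + \frac{-431 + 148}{16}\right) + \sqrt{3901} = \left(-13135 + \frac{1}{16} \left(-283\right)\right) + \sqrt{3901} = \left(-13135 - \frac{283}{16}\right) + \sqrt{3901} = - \frac{210443}{16} + \sqrt{3901}$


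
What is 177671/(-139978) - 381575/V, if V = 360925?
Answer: -4701520441/2020862386 ≈ -2.3265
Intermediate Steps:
177671/(-139978) - 381575/V = 177671/(-139978) - 381575/360925 = 177671*(-1/139978) - 381575*1/360925 = -177671/139978 - 15263/14437 = -4701520441/2020862386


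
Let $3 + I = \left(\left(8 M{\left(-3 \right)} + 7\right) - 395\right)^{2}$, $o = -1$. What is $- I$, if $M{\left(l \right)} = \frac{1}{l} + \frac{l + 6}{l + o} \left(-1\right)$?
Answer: $- \frac{1331689}{9} \approx -1.4797 \cdot 10^{5}$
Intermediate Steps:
$M{\left(l \right)} = \frac{1}{l} - \frac{6 + l}{-1 + l}$ ($M{\left(l \right)} = \frac{1}{l} + \frac{l + 6}{l - 1} \left(-1\right) = \frac{1}{l} + \frac{6 + l}{-1 + l} \left(-1\right) = \frac{1}{l} - \frac{6 + l}{-1 + l}$)
$I = \frac{1331689}{9}$ ($I = -3 + \left(\left(8 \frac{-1 - \left(-3\right)^{2} - -15}{\left(-3\right) \left(-1 - 3\right)} + 7\right) - 395\right)^{2} = -3 + \left(\left(8 \left(- \frac{-1 - 9 + 15}{3 \left(-4\right)}\right) + 7\right) - 395\right)^{2} = -3 + \left(\left(8 \left(\left(- \frac{1}{3}\right) \left(- \frac{1}{4}\right) \left(-1 - 9 + 15\right)\right) + 7\right) - 395\right)^{2} = -3 + \left(\left(8 \left(\left(- \frac{1}{3}\right) \left(- \frac{1}{4}\right) 5\right) + 7\right) - 395\right)^{2} = -3 + \left(\left(8 \cdot \frac{5}{12} + 7\right) - 395\right)^{2} = -3 + \left(\left(\frac{10}{3} + 7\right) - 395\right)^{2} = -3 + \left(\frac{31}{3} - 395\right)^{2} = -3 + \left(- \frac{1154}{3}\right)^{2} = -3 + \frac{1331716}{9} = \frac{1331689}{9} \approx 1.4797 \cdot 10^{5}$)
$- I = \left(-1\right) \frac{1331689}{9} = - \frac{1331689}{9}$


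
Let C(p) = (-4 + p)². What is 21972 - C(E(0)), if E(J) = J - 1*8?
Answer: 21828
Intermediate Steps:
E(J) = -8 + J (E(J) = J - 8 = -8 + J)
21972 - C(E(0)) = 21972 - (-4 + (-8 + 0))² = 21972 - (-4 - 8)² = 21972 - 1*(-12)² = 21972 - 1*144 = 21972 - 144 = 21828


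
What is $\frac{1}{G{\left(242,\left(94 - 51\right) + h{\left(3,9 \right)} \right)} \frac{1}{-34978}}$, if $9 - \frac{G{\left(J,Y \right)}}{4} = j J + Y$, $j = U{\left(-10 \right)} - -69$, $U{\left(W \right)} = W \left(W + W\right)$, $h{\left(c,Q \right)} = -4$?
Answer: $\frac{17489}{130256} \approx 0.13427$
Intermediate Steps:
$U{\left(W \right)} = 2 W^{2}$ ($U{\left(W \right)} = W 2 W = 2 W^{2}$)
$j = 269$ ($j = 2 \left(-10\right)^{2} - -69 = 2 \cdot 100 + 69 = 200 + 69 = 269$)
$G{\left(J,Y \right)} = 36 - 1076 J - 4 Y$ ($G{\left(J,Y \right)} = 36 - 4 \left(269 J + Y\right) = 36 - 4 \left(Y + 269 J\right) = 36 - \left(4 Y + 1076 J\right) = 36 - 1076 J - 4 Y$)
$\frac{1}{G{\left(242,\left(94 - 51\right) + h{\left(3,9 \right)} \right)} \frac{1}{-34978}} = \frac{1}{\left(36 - 260392 - 4 \left(\left(94 - 51\right) - 4\right)\right) \frac{1}{-34978}} = \frac{1}{\left(36 - 260392 - 4 \left(43 - 4\right)\right) \left(- \frac{1}{34978}\right)} = \frac{1}{\left(36 - 260392 - 156\right) \left(- \frac{1}{34978}\right)} = \frac{1}{\left(-260512\right) \left(- \frac{1}{34978}\right)} = \frac{1}{\frac{130256}{17489}} = \frac{17489}{130256}$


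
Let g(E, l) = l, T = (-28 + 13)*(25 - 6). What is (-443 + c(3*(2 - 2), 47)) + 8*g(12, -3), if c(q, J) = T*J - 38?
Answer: -13900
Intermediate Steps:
T = -285 (T = -15*19 = -285)
c(q, J) = -38 - 285*J (c(q, J) = -285*J - 38 = -38 - 285*J)
(-443 + c(3*(2 - 2), 47)) + 8*g(12, -3) = (-443 + (-38 - 285*47)) + 8*(-3) = (-443 + (-38 - 13395)) - 24 = (-443 - 13433) - 24 = -13876 - 24 = -13900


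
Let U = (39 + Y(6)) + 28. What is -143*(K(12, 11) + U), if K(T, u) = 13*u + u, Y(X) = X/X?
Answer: -31746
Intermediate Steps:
Y(X) = 1
K(T, u) = 14*u
U = 68 (U = (39 + 1) + 28 = 40 + 28 = 68)
-143*(K(12, 11) + U) = -143*(14*11 + 68) = -143*(154 + 68) = -143*222 = -31746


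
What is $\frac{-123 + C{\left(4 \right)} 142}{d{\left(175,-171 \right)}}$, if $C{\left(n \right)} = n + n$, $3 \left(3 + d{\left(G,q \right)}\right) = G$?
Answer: $\frac{3039}{166} \approx 18.307$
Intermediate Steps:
$d{\left(G,q \right)} = -3 + \frac{G}{3}$
$C{\left(n \right)} = 2 n$
$\frac{-123 + C{\left(4 \right)} 142}{d{\left(175,-171 \right)}} = \frac{-123 + 2 \cdot 4 \cdot 142}{-3 + \frac{1}{3} \cdot 175} = \frac{-123 + 8 \cdot 142}{-3 + \frac{175}{3}} = \frac{-123 + 1136}{\frac{166}{3}} = 1013 \cdot \frac{3}{166} = \frac{3039}{166}$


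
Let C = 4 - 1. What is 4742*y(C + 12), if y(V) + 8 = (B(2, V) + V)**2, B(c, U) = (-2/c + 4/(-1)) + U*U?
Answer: 261839014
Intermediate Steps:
C = 3
B(c, U) = -4 + U**2 - 2/c (B(c, U) = (-2/c + 4*(-1)) + U**2 = (-2/c - 4) + U**2 = (-4 - 2/c) + U**2 = -4 + U**2 - 2/c)
y(V) = -8 + (-5 + V + V**2)**2 (y(V) = -8 + ((-4 + V**2 - 2/2) + V)**2 = -8 + ((-4 + V**2 - 2*1/2) + V)**2 = -8 + ((-4 + V**2 - 1) + V)**2 = -8 + ((-5 + V**2) + V)**2 = -8 + (-5 + V + V**2)**2)
4742*y(C + 12) = 4742*(-8 + (-5 + (3 + 12) + (3 + 12)**2)**2) = 4742*(-8 + (-5 + 15 + 15**2)**2) = 4742*(-8 + (-5 + 15 + 225)**2) = 4742*(-8 + 235**2) = 4742*(-8 + 55225) = 4742*55217 = 261839014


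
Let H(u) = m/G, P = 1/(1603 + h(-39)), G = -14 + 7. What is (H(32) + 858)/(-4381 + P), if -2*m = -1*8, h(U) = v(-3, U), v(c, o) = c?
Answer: -9603200/49067193 ≈ -0.19572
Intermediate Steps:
h(U) = -3
G = -7
P = 1/1600 (P = 1/(1603 - 3) = 1/1600 ≈ 0.00062500)
m = 4 (m = -(-1)*8/2 = -1/2*(-8) = 4)
H(u) = -4/7 (H(u) = 4/(-7) = 4*(-1/7) = -4/7)
(H(32) + 858)/(-4381 + P) = (-4/7 + 858)/(-4381 + 1/1600) = 6002/(7*(-7009599/1600)) = (6002/7)*(-1600/7009599) = -9603200/49067193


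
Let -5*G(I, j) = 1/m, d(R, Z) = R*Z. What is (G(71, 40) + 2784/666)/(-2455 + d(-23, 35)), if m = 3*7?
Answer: -5401/4221700 ≈ -0.0012793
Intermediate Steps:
m = 21
G(I, j) = -1/105 (G(I, j) = -1/5/21 = -1/5*1/21 = -1/105)
(G(71, 40) + 2784/666)/(-2455 + d(-23, 35)) = (-1/105 + 2784/666)/(-2455 - 23*35) = (-1/105 + 2784*(1/666))/(-2455 - 805) = (-1/105 + 464/111)/(-3260) = (5401/1295)*(-1/3260) = -5401/4221700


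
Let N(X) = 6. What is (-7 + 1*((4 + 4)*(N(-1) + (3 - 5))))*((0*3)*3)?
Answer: 0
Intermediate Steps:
(-7 + 1*((4 + 4)*(N(-1) + (3 - 5))))*((0*3)*3) = (-7 + 1*((4 + 4)*(6 + (3 - 5))))*((0*3)*3) = (-7 + 1*(8*(6 - 2)))*(0*3) = (-7 + 1*(8*4))*0 = (-7 + 1*32)*0 = (-7 + 32)*0 = 25*0 = 0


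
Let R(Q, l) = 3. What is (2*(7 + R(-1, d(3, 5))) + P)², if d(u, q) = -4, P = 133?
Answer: 23409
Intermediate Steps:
(2*(7 + R(-1, d(3, 5))) + P)² = (2*(7 + 3) + 133)² = (2*10 + 133)² = (20 + 133)² = 153² = 23409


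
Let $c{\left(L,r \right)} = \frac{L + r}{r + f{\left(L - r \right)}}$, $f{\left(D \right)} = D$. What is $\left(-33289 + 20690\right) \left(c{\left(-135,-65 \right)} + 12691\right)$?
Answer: $- \frac{4317639503}{27} \approx -1.5991 \cdot 10^{8}$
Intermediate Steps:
$c{\left(L,r \right)} = \frac{L + r}{L}$ ($c{\left(L,r \right)} = \frac{L + r}{r + \left(L - r\right)} = \frac{L + r}{L}$)
$\left(-33289 + 20690\right) \left(c{\left(-135,-65 \right)} + 12691\right) = \left(-33289 + 20690\right) \left(\frac{-135 - 65}{-135} + 12691\right) = - 12599 \left(\left(- \frac{1}{135}\right) \left(-200\right) + 12691\right) = - 12599 \left(\frac{40}{27} + 12691\right) = \left(-12599\right) \frac{342697}{27} = - \frac{4317639503}{27}$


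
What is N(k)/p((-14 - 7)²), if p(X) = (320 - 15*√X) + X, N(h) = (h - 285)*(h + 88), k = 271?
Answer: -2513/223 ≈ -11.269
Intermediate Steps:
N(h) = (-285 + h)*(88 + h)
p(X) = 320 + X - 15*√X
N(k)/p((-14 - 7)²) = (-25080 + 271² - 197*271)/(320 + (-14 - 7)² - 15*√((-14 - 7)²)) = (-25080 + 73441 - 53387)/(320 + (-21)² - 15*√((-21)²)) = -5026/(320 + 441 - 15*√441) = -5026/(320 + 441 - 15*21) = -5026/(320 + 441 - 315) = -5026/446 = -5026*1/446 = -2513/223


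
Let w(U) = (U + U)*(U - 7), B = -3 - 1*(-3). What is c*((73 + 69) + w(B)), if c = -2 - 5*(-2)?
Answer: 1136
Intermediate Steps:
B = 0 (B = -3 + 3 = 0)
w(U) = 2*U*(-7 + U) (w(U) = (2*U)*(-7 + U) = 2*U*(-7 + U))
c = 8 (c = -2 + 10 = 8)
c*((73 + 69) + w(B)) = 8*((73 + 69) + 2*0*(-7 + 0)) = 8*(142 + 2*0*(-7)) = 8*(142 + 0) = 8*142 = 1136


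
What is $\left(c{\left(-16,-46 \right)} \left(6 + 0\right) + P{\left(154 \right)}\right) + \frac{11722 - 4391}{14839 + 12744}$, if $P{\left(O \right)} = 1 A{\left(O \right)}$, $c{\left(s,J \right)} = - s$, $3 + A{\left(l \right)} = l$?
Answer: $\frac{6820332}{27583} \approx 247.27$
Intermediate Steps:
$A{\left(l \right)} = -3 + l$
$P{\left(O \right)} = -3 + O$ ($P{\left(O \right)} = 1 \left(-3 + O\right) = -3 + O$)
$\left(c{\left(-16,-46 \right)} \left(6 + 0\right) + P{\left(154 \right)}\right) + \frac{11722 - 4391}{14839 + 12744} = \left(\left(-1\right) \left(-16\right) \left(6 + 0\right) + \left(-3 + 154\right)\right) + \frac{11722 - 4391}{14839 + 12744} = \left(16 \cdot 6 + 151\right) + \frac{7331}{27583} = \left(96 + 151\right) + 7331 \cdot \frac{1}{27583} = 247 + \frac{7331}{27583} = \frac{6820332}{27583}$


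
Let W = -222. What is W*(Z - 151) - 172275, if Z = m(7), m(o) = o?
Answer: -140307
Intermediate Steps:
Z = 7
W*(Z - 151) - 172275 = -222*(7 - 151) - 172275 = -222*(-144) - 172275 = 31968 - 172275 = -140307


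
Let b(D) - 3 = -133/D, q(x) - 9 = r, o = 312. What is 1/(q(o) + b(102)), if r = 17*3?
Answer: 102/6293 ≈ 0.016208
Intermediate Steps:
r = 51
q(x) = 60 (q(x) = 9 + 51 = 60)
b(D) = 3 - 133/D
1/(q(o) + b(102)) = 1/(60 + (3 - 133/102)) = 1/(60 + 173/102) = 1/(6293/102) = 102/6293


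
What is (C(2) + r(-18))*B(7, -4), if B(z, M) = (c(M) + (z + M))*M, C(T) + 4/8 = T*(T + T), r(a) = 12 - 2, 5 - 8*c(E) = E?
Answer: -1155/4 ≈ -288.75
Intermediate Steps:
c(E) = 5/8 - E/8
r(a) = 10
C(T) = -½ + 2*T² (C(T) = -½ + T*(T + T) = -½ + T*(2*T) = -½ + 2*T²)
B(z, M) = M*(5/8 + z + 7*M/8) (B(z, M) = ((5/8 - M/8) + (z + M))*M = ((5/8 - M/8) + (M + z))*M = (5/8 + z + 7*M/8)*M = M*(5/8 + z + 7*M/8))
(C(2) + r(-18))*B(7, -4) = ((-½ + 2*2²) + 10)*((⅛)*(-4)*(5 + 7*(-4) + 8*7)) = ((-½ + 2*4) + 10)*((⅛)*(-4)*(5 - 28 + 56)) = ((-½ + 8) + 10)*((⅛)*(-4)*33) = (15/2 + 10)*(-33/2) = (35/2)*(-33/2) = -1155/4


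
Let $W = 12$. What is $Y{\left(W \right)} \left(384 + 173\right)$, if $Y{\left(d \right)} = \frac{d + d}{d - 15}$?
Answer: $-4456$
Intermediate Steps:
$Y{\left(d \right)} = \frac{2 d}{-15 + d}$
$Y{\left(W \right)} \left(384 + 173\right) = 2 \cdot 12 \frac{1}{-15 + 12} \left(384 + 173\right) = 2 \cdot 12 \frac{1}{-3} \cdot 557 = 2 \cdot 12 \left(- \frac{1}{3}\right) 557 = \left(-8\right) 557 = -4456$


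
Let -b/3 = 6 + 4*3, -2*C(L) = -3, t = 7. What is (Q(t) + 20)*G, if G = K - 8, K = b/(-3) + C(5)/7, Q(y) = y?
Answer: 3861/14 ≈ 275.79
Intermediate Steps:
C(L) = 3/2 (C(L) = -½*(-3) = 3/2)
b = -54 (b = -3*(6 + 4*3) = -3*(6 + 12) = -3*18 = -54)
K = 255/14 (K = -54/(-3) + (3/2)/7 = -54*(-⅓) + (3/2)*(⅐) = 18 + 3/14 = 255/14 ≈ 18.214)
G = 143/14 (G = 255/14 - 8 = 143/14 ≈ 10.214)
(Q(t) + 20)*G = (7 + 20)*(143/14) = 27*(143/14) = 3861/14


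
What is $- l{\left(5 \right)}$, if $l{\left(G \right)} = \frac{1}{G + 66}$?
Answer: $- \frac{1}{71} \approx -0.014085$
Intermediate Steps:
$l{\left(G \right)} = \frac{1}{66 + G}$
$- l{\left(5 \right)} = - \frac{1}{66 + 5} = - \frac{1}{71}$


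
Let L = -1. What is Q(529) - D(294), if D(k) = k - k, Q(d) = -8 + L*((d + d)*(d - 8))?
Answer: -551226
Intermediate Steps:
Q(d) = -8 - 2*d*(-8 + d) (Q(d) = -8 - (d + d)*(d - 8) = -8 - 2*d*(-8 + d))
D(k) = 0
Q(529) - D(294) = (-8 - 2*529² + 16*529) - 1*0 = (-8 - 2*279841 + 8464) + 0 = (-8 - 559682 + 8464) + 0 = -551226 + 0 = -551226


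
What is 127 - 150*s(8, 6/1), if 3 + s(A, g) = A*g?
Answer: -6623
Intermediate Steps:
s(A, g) = -3 + A*g
127 - 150*s(8, 6/1) = 127 - 150*(-3 + 8*(6/1)) = 127 - 150*(-3 + 8*(6*1)) = 127 - 150*(-3 + 8*6) = 127 - 150*(-3 + 48) = 127 - 150*45 = 127 - 6750 = -6623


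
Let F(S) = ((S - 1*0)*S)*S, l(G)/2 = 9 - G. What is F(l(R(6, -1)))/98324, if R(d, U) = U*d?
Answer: 6750/24581 ≈ 0.27460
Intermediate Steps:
l(G) = 18 - 2*G (l(G) = 2*(9 - G) = 18 - 2*G)
F(S) = S³ (F(S) = ((S + 0)*S)*S = (S*S)*S = S²*S = S³)
F(l(R(6, -1)))/98324 = (18 - (-2)*6)³/98324 = (18 - 2*(-6))³*(1/98324) = (18 + 12)³*(1/98324) = 30³*(1/98324) = 27000*(1/98324) = 6750/24581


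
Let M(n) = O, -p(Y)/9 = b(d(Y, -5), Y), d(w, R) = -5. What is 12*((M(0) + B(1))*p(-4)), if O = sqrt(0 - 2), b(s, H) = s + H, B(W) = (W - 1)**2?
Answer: 972*I*sqrt(2) ≈ 1374.6*I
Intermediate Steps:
B(W) = (-1 + W)**2
b(s, H) = H + s
p(Y) = 45 - 9*Y (p(Y) = -9*(Y - 5) = -9*(-5 + Y) = 45 - 9*Y)
O = I*sqrt(2) (O = sqrt(-2) = I*sqrt(2) ≈ 1.4142*I)
M(n) = I*sqrt(2)
12*((M(0) + B(1))*p(-4)) = 12*((I*sqrt(2) + (-1 + 1)**2)*(45 - 9*(-4))) = 12*((I*sqrt(2) + 0**2)*(45 + 36)) = 12*((I*sqrt(2) + 0)*81) = 12*((I*sqrt(2))*81) = 12*(81*I*sqrt(2)) = 972*I*sqrt(2)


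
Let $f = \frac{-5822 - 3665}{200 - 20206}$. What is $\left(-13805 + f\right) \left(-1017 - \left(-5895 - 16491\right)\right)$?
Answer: $- \frac{5901548166567}{20006} \approx -2.9499 \cdot 10^{8}$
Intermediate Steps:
$f = \frac{9487}{20006}$ ($f = - \frac{9487}{-20006} = \left(-9487\right) \left(- \frac{1}{20006}\right) = \frac{9487}{20006} \approx 0.47421$)
$\left(-13805 + f\right) \left(-1017 - \left(-5895 - 16491\right)\right) = \left(-13805 + \frac{9487}{20006}\right) \left(-1017 - \left(-5895 - 16491\right)\right) = - \frac{276173343 \left(-1017 - \left(-5895 - 16491\right)\right)}{20006} = - \frac{276173343 \left(-1017 - -22386\right)}{20006} = - \frac{276173343 \left(-1017 + 22386\right)}{20006} = \left(- \frac{276173343}{20006}\right) 21369 = - \frac{5901548166567}{20006}$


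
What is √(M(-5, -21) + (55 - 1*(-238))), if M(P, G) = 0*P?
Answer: √293 ≈ 17.117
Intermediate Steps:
M(P, G) = 0
√(M(-5, -21) + (55 - 1*(-238))) = √(0 + (55 - 1*(-238))) = √(0 + (55 + 238)) = √(0 + 293) = √293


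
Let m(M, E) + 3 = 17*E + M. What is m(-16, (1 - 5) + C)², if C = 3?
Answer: 1296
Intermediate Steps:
m(M, E) = -3 + M + 17*E (m(M, E) = -3 + (17*E + M) = -3 + (M + 17*E) = -3 + M + 17*E)
m(-16, (1 - 5) + C)² = (-3 - 16 + 17*((1 - 5) + 3))² = (-3 - 16 + 17*(-4 + 3))² = (-3 - 16 + 17*(-1))² = (-3 - 16 - 17)² = (-36)² = 1296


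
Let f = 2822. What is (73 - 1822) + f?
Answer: 1073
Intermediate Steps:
(73 - 1822) + f = (73 - 1822) + 2822 = -1749 + 2822 = 1073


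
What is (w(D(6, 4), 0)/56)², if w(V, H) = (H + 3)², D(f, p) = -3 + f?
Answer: 81/3136 ≈ 0.025829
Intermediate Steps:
w(V, H) = (3 + H)²
(w(D(6, 4), 0)/56)² = ((3 + 0)²/56)² = (3²*(1/56))² = (9*(1/56))² = (9/56)² = 81/3136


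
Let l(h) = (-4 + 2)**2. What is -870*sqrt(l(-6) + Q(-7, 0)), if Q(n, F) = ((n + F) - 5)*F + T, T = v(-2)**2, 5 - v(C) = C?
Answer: -870*sqrt(53) ≈ -6333.7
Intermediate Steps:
l(h) = 4 (l(h) = (-2)**2 = 4)
v(C) = 5 - C
T = 49 (T = (5 - 1*(-2))**2 = (5 + 2)**2 = 7**2 = 49)
Q(n, F) = 49 + F*(-5 + F + n) (Q(n, F) = ((n + F) - 5)*F + 49 = ((F + n) - 5)*F + 49 = (-5 + F + n)*F + 49 = F*(-5 + F + n) + 49 = 49 + F*(-5 + F + n))
-870*sqrt(l(-6) + Q(-7, 0)) = -870*sqrt(4 + (49 + 0**2 - 5*0 + 0*(-7))) = -870*sqrt(4 + (49 + 0 + 0 + 0)) = -870*sqrt(4 + 49) = -870*sqrt(53)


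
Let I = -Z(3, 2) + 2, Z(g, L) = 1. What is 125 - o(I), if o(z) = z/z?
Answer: 124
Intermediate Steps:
I = 1 (I = -1*1 + 2 = -1 + 2 = 1)
o(z) = 1
125 - o(I) = 125 - 1*1 = 125 - 1 = 124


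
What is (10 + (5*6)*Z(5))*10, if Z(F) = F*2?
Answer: 3100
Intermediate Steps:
Z(F) = 2*F
(10 + (5*6)*Z(5))*10 = (10 + (5*6)*(2*5))*10 = (10 + 30*10)*10 = (10 + 300)*10 = 310*10 = 3100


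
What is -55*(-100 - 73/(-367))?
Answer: 2014485/367 ≈ 5489.1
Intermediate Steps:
-55*(-100 - 73/(-367)) = -55*(-100 - 73*(-1/367)) = -55*(-100 + 73/367) = -55*(-36627/367) = 2014485/367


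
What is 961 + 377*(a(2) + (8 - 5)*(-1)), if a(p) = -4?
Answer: -1678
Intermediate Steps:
961 + 377*(a(2) + (8 - 5)*(-1)) = 961 + 377*(-4 + (8 - 5)*(-1)) = 961 + 377*(-4 + 3*(-1)) = 961 + 377*(-4 - 3) = 961 + 377*(-7) = 961 - 2639 = -1678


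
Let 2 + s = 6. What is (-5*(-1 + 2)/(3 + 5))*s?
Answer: -5/2 ≈ -2.5000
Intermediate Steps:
s = 4 (s = -2 + 6 = 4)
(-5*(-1 + 2)/(3 + 5))*s = -5*(-1 + 2)/(3 + 5)*4 = -5/8*4 = -5/2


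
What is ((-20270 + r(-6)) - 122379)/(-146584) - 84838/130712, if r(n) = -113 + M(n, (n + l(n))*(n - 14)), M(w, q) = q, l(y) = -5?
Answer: 96813383/299379497 ≈ 0.32338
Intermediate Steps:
r(n) = -113 + (-14 + n)*(-5 + n) (r(n) = -113 + (n - 5)*(n - 14) = -113 + (-5 + n)*(-14 + n) = -113 + (-14 + n)*(-5 + n))
((-20270 + r(-6)) - 122379)/(-146584) - 84838/130712 = ((-20270 + (-43 + (-6)**2 - 19*(-6))) - 122379)/(-146584) - 84838/130712 = ((-20270 + (-43 + 36 + 114)) - 122379)*(-1/146584) - 84838*1/130712 = ((-20270 + 107) - 122379)*(-1/146584) - 42419/65356 = (-20163 - 122379)*(-1/146584) - 42419/65356 = -142542*(-1/146584) - 42419/65356 = 71271/73292 - 42419/65356 = 96813383/299379497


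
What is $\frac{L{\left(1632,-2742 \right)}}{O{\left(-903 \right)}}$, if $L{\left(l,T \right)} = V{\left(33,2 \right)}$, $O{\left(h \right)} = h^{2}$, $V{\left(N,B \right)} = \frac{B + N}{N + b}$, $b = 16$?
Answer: $\frac{5}{5707863} \approx 8.7598 \cdot 10^{-7}$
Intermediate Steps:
$V{\left(N,B \right)} = \frac{B + N}{16 + N}$ ($V{\left(N,B \right)} = \frac{B + N}{N + 16} = \frac{B + N}{16 + N}$)
$L{\left(l,T \right)} = \frac{5}{7}$ ($L{\left(l,T \right)} = \frac{2 + 33}{16 + 33} = \frac{1}{49} \cdot 35 = \frac{5}{7}$)
$\frac{L{\left(1632,-2742 \right)}}{O{\left(-903 \right)}} = \frac{5}{7 \left(-903\right)^{2}} = \frac{5}{7 \cdot 815409} = \frac{5}{7} \cdot \frac{1}{815409} = \frac{5}{5707863}$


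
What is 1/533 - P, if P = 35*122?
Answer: -2275909/533 ≈ -4270.0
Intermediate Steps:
P = 4270
1/533 - P = 1/533 - 1*4270 = 1/533 - 4270 = -2275909/533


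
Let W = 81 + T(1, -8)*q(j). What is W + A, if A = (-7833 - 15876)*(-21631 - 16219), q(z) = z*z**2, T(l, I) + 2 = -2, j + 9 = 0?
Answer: 897388647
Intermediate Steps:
j = -9 (j = -9 + 0 = -9)
T(l, I) = -4 (T(l, I) = -2 - 2 = -4)
q(z) = z**3
W = 2997 (W = 81 - 4*(-9)**3 = 81 - 4*(-729) = 81 + 2916 = 2997)
A = 897385650 (A = -23709*(-37850) = 897385650)
W + A = 2997 + 897385650 = 897388647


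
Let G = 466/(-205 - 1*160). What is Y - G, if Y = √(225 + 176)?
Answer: 466/365 + √401 ≈ 21.302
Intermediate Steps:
Y = √401 ≈ 20.025
G = -466/365 (G = 466/(-205 - 160) = 466/(-365) = 466*(-1/365) = -466/365 ≈ -1.2767)
Y - G = √401 - 1*(-466/365) = √401 + 466/365 = 466/365 + √401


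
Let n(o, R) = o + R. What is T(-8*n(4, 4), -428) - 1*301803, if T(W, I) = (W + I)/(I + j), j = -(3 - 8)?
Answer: -42554059/141 ≈ -3.0180e+5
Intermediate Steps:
n(o, R) = R + o
j = 5 (j = -1*(-5) = 5)
T(W, I) = (I + W)/(5 + I) (T(W, I) = (W + I)/(I + 5) = (I + W)/(5 + I))
T(-8*n(4, 4), -428) - 1*301803 = (-428 - 8*(4 + 4))/(5 - 428) - 1*301803 = (-428 - 8*8)/(-423) - 301803 = -(-428 - 64)/423 - 301803 = -1/423*(-492) - 301803 = 164/141 - 301803 = -42554059/141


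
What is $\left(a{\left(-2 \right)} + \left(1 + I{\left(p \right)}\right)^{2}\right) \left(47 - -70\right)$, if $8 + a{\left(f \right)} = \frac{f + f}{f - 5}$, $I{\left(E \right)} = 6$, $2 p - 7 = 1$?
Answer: $\frac{34047}{7} \approx 4863.9$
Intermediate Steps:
$p = 4$ ($p = \frac{7}{2} + \frac{1}{2} \cdot 1 = \frac{7}{2} + \frac{1}{2} = 4$)
$a{\left(f \right)} = -8 + \frac{2 f}{-5 + f}$ ($a{\left(f \right)} = -8 + \frac{f + f}{f - 5} = -8 + \frac{2 f}{-5 + f}$)
$\left(a{\left(-2 \right)} + \left(1 + I{\left(p \right)}\right)^{2}\right) \left(47 - -70\right) = \left(\frac{2 \left(20 - -6\right)}{-5 - 2} + \left(1 + 6\right)^{2}\right) \left(47 - -70\right) = \left(\frac{2 \left(20 + 6\right)}{-7} + 7^{2}\right) \left(47 + 70\right) = \left(2 \left(- \frac{1}{7}\right) 26 + 49\right) 117 = \left(- \frac{52}{7} + 49\right) 117 = \frac{291}{7} \cdot 117 = \frac{34047}{7}$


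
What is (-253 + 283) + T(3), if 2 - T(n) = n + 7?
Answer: 22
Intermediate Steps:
T(n) = -5 - n (T(n) = 2 - (n + 7) = 2 - (7 + n) = 2 + (-7 - n) = -5 - n)
(-253 + 283) + T(3) = (-253 + 283) + (-5 - 1*3) = 30 + (-5 - 3) = 30 - 8 = 22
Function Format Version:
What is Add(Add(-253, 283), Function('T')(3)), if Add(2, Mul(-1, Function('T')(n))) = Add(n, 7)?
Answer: 22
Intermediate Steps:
Function('T')(n) = Add(-5, Mul(-1, n)) (Function('T')(n) = Add(2, Mul(-1, Add(n, 7))) = Add(2, Mul(-1, Add(7, n))) = Add(2, Add(-7, Mul(-1, n))) = Add(-5, Mul(-1, n)))
Add(Add(-253, 283), Function('T')(3)) = Add(Add(-253, 283), Add(-5, Mul(-1, 3))) = Add(30, Add(-5, -3)) = Add(30, -8) = 22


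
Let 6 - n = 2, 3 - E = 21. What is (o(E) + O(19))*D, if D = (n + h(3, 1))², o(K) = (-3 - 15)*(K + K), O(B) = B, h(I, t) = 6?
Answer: 66700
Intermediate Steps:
E = -18 (E = 3 - 1*21 = 3 - 21 = -18)
o(K) = -36*K
n = 4 (n = 6 - 1*2 = 6 - 2 = 4)
D = 100 (D = (4 + 6)² = 10² = 100)
(o(E) + O(19))*D = (-36*(-18) + 19)*100 = (648 + 19)*100 = 667*100 = 66700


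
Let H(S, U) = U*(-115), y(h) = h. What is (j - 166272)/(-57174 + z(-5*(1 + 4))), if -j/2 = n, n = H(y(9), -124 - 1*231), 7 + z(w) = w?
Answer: 123961/28603 ≈ 4.3338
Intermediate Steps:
z(w) = -7 + w
H(S, U) = -115*U
n = 40825 (n = -115*(-124 - 1*231) = -115*(-124 - 231) = -115*(-355) = 40825)
j = -81650 (j = -2*40825 = -81650)
(j - 166272)/(-57174 + z(-5*(1 + 4))) = (-81650 - 166272)/(-57174 + (-7 - 5*(1 + 4))) = -247922/(-57174 + (-7 - 5*5)) = -247922/(-57174 + (-7 - 25)) = -247922/(-57174 - 32) = -247922/(-57206) = -247922*(-1/57206) = 123961/28603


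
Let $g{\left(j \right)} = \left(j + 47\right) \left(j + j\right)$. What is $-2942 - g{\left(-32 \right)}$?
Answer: $-1982$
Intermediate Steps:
$g{\left(j \right)} = 2 j \left(47 + j\right)$ ($g{\left(j \right)} = \left(47 + j\right) 2 j = 2 j \left(47 + j\right)$)
$-2942 - g{\left(-32 \right)} = -2942 - 2 \left(-32\right) \left(47 - 32\right) = -2942 - 2 \left(-32\right) 15 = -2942 - -960 = -2942 + 960 = -1982$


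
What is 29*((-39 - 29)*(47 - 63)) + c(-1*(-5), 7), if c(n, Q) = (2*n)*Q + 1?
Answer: 31623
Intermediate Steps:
c(n, Q) = 1 + 2*Q*n (c(n, Q) = 2*Q*n + 1 = 1 + 2*Q*n)
29*((-39 - 29)*(47 - 63)) + c(-1*(-5), 7) = 29*((-39 - 29)*(47 - 63)) + (1 + 2*7*(-1*(-5))) = 29*(-68*(-16)) + (1 + 2*7*5) = 29*1088 + (1 + 70) = 31552 + 71 = 31623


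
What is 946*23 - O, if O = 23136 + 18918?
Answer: -20296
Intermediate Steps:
O = 42054
946*23 - O = 946*23 - 1*42054 = 21758 - 42054 = -20296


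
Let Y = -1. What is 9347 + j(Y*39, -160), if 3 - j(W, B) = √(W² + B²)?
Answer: 9350 - √27121 ≈ 9185.3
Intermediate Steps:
j(W, B) = 3 - √(B² + W²) (j(W, B) = 3 - √(W² + B²) = 3 - √(B² + W²))
9347 + j(Y*39, -160) = 9347 + (3 - √((-160)² + (-1*39)²)) = 9347 + (3 - √(25600 + (-39)²)) = 9347 + (3 - √(25600 + 1521)) = 9347 + (3 - √27121) = 9350 - √27121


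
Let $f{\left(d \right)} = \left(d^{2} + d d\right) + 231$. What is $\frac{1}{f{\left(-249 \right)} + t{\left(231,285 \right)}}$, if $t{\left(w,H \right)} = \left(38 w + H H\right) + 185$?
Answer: $\frac{1}{214421} \approx 4.6637 \cdot 10^{-6}$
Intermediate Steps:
$t{\left(w,H \right)} = 185 + H^{2} + 38 w$ ($t{\left(w,H \right)} = \left(38 w + H^{2}\right) + 185 = \left(H^{2} + 38 w\right) + 185 = 185 + H^{2} + 38 w$)
$f{\left(d \right)} = 231 + 2 d^{2}$ ($f{\left(d \right)} = \left(d^{2} + d^{2}\right) + 231 = 2 d^{2} + 231 = 231 + 2 d^{2}$)
$\frac{1}{f{\left(-249 \right)} + t{\left(231,285 \right)}} = \frac{1}{\left(231 + 2 \left(-249\right)^{2}\right) + \left(185 + 285^{2} + 38 \cdot 231\right)} = \frac{1}{\left(231 + 2 \cdot 62001\right) + \left(185 + 81225 + 8778\right)} = \frac{1}{\left(231 + 124002\right) + 90188} = \frac{1}{124233 + 90188} = \frac{1}{214421}$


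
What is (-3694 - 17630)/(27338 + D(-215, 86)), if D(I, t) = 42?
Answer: -5331/6845 ≈ -0.77882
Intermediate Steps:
(-3694 - 17630)/(27338 + D(-215, 86)) = (-3694 - 17630)/(27338 + 42) = -21324/27380 = -21324*1/27380 = -5331/6845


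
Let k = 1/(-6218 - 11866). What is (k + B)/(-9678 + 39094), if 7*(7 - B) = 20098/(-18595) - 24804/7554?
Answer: 22592525565853/87176226855711840 ≈ 0.00025916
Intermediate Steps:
B = 1249319257/163877735 (B = 7 - (20098/(-18595) - 24804/7554)/7 = 7 - (20098*(-1/18595) - 24804*1/7554)/7 = 7 - (-20098/18595 - 4134/1259)/7 = 7 - ⅐*(-102175112/23411105) = 7 + 102175112/163877735 = 1249319257/163877735 ≈ 7.6235)
k = -1/18084 (k = 1/(-18084) = -1/18084 ≈ -5.5298e-5)
(k + B)/(-9678 + 39094) = (-1/18084 + 1249319257/163877735)/(-9678 + 39094) = (22592525565853/2963564959740)/29416 = (22592525565853/2963564959740)*(1/29416) = 22592525565853/87176226855711840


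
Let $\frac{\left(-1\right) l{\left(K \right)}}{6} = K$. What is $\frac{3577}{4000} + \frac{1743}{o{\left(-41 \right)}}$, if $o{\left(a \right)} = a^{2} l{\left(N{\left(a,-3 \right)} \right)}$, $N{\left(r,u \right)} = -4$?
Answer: $\frac{6303437}{6724000} \approx 0.93745$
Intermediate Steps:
$l{\left(K \right)} = - 6 K$
$o{\left(a \right)} = 24 a^{2}$ ($o{\left(a \right)} = a^{2} \left(\left(-6\right) \left(-4\right)\right) = a^{2} \cdot 24 = 24 a^{2}$)
$\frac{3577}{4000} + \frac{1743}{o{\left(-41 \right)}} = \frac{3577}{4000} + \frac{1743}{24 \left(-41\right)^{2}} = 3577 \cdot \frac{1}{4000} + \frac{1743}{24 \cdot 1681} = \frac{3577}{4000} + \frac{1743}{40344} = \frac{3577}{4000} + 1743 \cdot \frac{1}{40344} = \frac{3577}{4000} + \frac{581}{13448} = \frac{6303437}{6724000}$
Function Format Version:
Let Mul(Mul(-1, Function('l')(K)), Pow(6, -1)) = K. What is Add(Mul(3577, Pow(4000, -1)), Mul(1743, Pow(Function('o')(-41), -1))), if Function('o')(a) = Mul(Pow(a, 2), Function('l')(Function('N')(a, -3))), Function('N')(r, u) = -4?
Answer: Rational(6303437, 6724000) ≈ 0.93745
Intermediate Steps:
Function('l')(K) = Mul(-6, K)
Function('o')(a) = Mul(24, Pow(a, 2)) (Function('o')(a) = Mul(Pow(a, 2), Mul(-6, -4)) = Mul(Pow(a, 2), 24) = Mul(24, Pow(a, 2)))
Add(Mul(3577, Pow(4000, -1)), Mul(1743, Pow(Function('o')(-41), -1))) = Add(Mul(3577, Pow(4000, -1)), Mul(1743, Pow(Mul(24, Pow(-41, 2)), -1))) = Add(Mul(3577, Rational(1, 4000)), Mul(1743, Pow(Mul(24, 1681), -1))) = Add(Rational(3577, 4000), Mul(1743, Pow(40344, -1))) = Add(Rational(3577, 4000), Mul(1743, Rational(1, 40344))) = Add(Rational(3577, 4000), Rational(581, 13448)) = Rational(6303437, 6724000)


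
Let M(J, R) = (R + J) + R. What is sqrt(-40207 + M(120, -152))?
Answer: 13*I*sqrt(239) ≈ 200.98*I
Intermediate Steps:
M(J, R) = J + 2*R (M(J, R) = (J + R) + R = J + 2*R)
sqrt(-40207 + M(120, -152)) = sqrt(-40207 + (120 + 2*(-152))) = sqrt(-40207 + (120 - 304)) = sqrt(-40207 - 184) = sqrt(-40391) = 13*I*sqrt(239)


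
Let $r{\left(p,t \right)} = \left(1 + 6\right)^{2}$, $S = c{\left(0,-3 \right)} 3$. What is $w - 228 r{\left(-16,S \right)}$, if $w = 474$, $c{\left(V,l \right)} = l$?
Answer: $-10698$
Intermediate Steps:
$S = -9$ ($S = \left(-3\right) 3 = -9$)
$r{\left(p,t \right)} = 49$ ($r{\left(p,t \right)} = 7^{2} = 49$)
$w - 228 r{\left(-16,S \right)} = 474 - 11172 = -10698$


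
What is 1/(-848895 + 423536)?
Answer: -1/425359 ≈ -2.3510e-6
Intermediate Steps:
1/(-848895 + 423536) = 1/(-425359) = -1/425359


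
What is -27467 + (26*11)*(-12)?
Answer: -30899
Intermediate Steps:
-27467 + (26*11)*(-12) = -27467 + 286*(-12) = -27467 - 3432 = -30899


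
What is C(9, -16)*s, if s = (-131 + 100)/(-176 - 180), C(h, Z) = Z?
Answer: -124/89 ≈ -1.3933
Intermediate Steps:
s = 31/356 (s = -31/(-356) = -31*(-1/356) = 31/356 ≈ 0.087079)
C(9, -16)*s = -16*31/356 = -124/89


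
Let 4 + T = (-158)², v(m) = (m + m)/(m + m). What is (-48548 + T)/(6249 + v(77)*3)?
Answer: -5897/1563 ≈ -3.7729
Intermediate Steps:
v(m) = 1 (v(m) = (2*m)/((2*m)) = (2*m)*(1/(2*m)) = 1)
T = 24960 (T = -4 + (-158)² = -4 + 24964 = 24960)
(-48548 + T)/(6249 + v(77)*3) = (-48548 + 24960)/(6249 + 1*3) = -23588/(6249 + 3) = -23588/6252 = -23588*1/6252 = -5897/1563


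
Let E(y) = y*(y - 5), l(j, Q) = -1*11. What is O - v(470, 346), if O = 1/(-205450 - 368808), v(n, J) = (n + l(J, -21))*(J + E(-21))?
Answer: -235117304425/574258 ≈ -4.0943e+5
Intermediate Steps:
l(j, Q) = -11
E(y) = y*(-5 + y)
v(n, J) = (-11 + n)*(546 + J) (v(n, J) = (n - 11)*(J - 21*(-5 - 21)) = (-11 + n)*(J - 21*(-26)) = (-11 + n)*(J + 546) = (-11 + n)*(546 + J))
O = -1/574258 (O = 1/(-574258) = -1/574258 ≈ -1.7414e-6)
O - v(470, 346) = -1/574258 - (-6006 - 11*346 + 546*470 + 346*470) = -1/574258 - (-6006 - 3806 + 256620 + 162620) = -1/574258 - 1*409428 = -1/574258 - 409428 = -235117304425/574258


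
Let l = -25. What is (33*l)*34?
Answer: -28050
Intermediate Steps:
(33*l)*34 = (33*(-25))*34 = -825*34 = -28050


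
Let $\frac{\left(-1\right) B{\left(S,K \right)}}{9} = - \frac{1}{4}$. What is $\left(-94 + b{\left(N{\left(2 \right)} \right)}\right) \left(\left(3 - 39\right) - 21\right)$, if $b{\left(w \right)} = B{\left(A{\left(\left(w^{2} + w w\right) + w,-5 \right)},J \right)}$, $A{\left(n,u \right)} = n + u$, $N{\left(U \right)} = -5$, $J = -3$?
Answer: $\frac{20919}{4} \approx 5229.8$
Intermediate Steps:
$B{\left(S,K \right)} = \frac{9}{4}$ ($B{\left(S,K \right)} = - 9 \left(- \frac{1}{4}\right) = - 9 \left(\left(-1\right) \frac{1}{4}\right) = \left(-9\right) \left(- \frac{1}{4}\right) = \frac{9}{4}$)
$b{\left(w \right)} = \frac{9}{4}$
$\left(-94 + b{\left(N{\left(2 \right)} \right)}\right) \left(\left(3 - 39\right) - 21\right) = \left(-94 + \frac{9}{4}\right) \left(\left(3 - 39\right) - 21\right) = - \frac{367 \left(-36 - 21\right)}{4} = \left(- \frac{367}{4}\right) \left(-57\right) = \frac{20919}{4}$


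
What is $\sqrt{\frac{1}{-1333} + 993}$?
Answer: $\frac{2 \sqrt{441112361}}{1333} \approx 31.512$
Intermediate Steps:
$\sqrt{\frac{1}{-1333} + 993} = \sqrt{- \frac{1}{1333} + 993} = \sqrt{\frac{1323668}{1333}} = \frac{2 \sqrt{441112361}}{1333}$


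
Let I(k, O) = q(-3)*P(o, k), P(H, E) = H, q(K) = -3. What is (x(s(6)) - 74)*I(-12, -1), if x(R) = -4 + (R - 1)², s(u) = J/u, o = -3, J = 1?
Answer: -2783/4 ≈ -695.75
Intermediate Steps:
s(u) = 1/u
x(R) = -4 + (-1 + R)²
I(k, O) = 9 (I(k, O) = -3*(-3) = 9)
(x(s(6)) - 74)*I(-12, -1) = ((-4 + (-1 + 1/6)²) - 74)*9 = ((-4 + (-1 + ⅙)²) - 74)*9 = ((-4 + (-⅚)²) - 74)*9 = ((-4 + 25/36) - 74)*9 = (-119/36 - 74)*9 = -2783/36*9 = -2783/4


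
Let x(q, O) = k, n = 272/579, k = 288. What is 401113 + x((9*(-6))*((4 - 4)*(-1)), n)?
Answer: 401401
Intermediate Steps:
n = 272/579 (n = 272*(1/579) = 272/579 ≈ 0.46978)
x(q, O) = 288
401113 + x((9*(-6))*((4 - 4)*(-1)), n) = 401113 + 288 = 401401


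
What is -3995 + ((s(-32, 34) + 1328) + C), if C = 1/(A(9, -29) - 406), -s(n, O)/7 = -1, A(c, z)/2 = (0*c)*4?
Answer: -1079961/406 ≈ -2660.0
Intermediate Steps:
A(c, z) = 0 (A(c, z) = 2*((0*c)*4) = 2*(0*4) = 2*0 = 0)
s(n, O) = 7 (s(n, O) = -7*(-1) = 7)
C = -1/406 (C = 1/(0 - 406) = 1/(-406) = -1/406 ≈ -0.0024631)
-3995 + ((s(-32, 34) + 1328) + C) = -3995 + ((7 + 1328) - 1/406) = -3995 + (1335 - 1/406) = -3995 + 542009/406 = -1079961/406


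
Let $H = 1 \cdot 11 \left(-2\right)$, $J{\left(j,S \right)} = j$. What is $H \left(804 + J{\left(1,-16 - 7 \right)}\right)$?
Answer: $-17710$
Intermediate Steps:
$H = -22$ ($H = 11 \left(-2\right) = -22$)
$H \left(804 + J{\left(1,-16 - 7 \right)}\right) = - 22 \left(804 + 1\right) = \left(-22\right) 805 = -17710$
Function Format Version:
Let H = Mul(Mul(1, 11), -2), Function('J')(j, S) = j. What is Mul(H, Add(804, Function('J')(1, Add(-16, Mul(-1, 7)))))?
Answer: -17710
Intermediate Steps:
H = -22 (H = Mul(11, -2) = -22)
Mul(H, Add(804, Function('J')(1, Add(-16, Mul(-1, 7))))) = Mul(-22, Add(804, 1)) = Mul(-22, 805) = -17710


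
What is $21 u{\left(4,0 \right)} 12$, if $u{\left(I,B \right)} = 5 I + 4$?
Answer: $6048$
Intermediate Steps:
$u{\left(I,B \right)} = 4 + 5 I$
$21 u{\left(4,0 \right)} 12 = 21 \left(4 + 5 \cdot 4\right) 12 = 21 \left(4 + 20\right) 12 = 21 \cdot 24 \cdot 12 = 504 \cdot 12 = 6048$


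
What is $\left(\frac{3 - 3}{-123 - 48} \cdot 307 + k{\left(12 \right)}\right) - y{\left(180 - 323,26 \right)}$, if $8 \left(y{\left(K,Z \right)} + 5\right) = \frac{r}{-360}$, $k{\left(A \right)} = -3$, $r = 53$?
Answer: $\frac{5813}{2880} \approx 2.0184$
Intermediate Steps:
$y{\left(K,Z \right)} = - \frac{14453}{2880}$ ($y{\left(K,Z \right)} = -5 + \frac{53 \frac{1}{-360}}{8} = -5 + \frac{53 \left(- \frac{1}{360}\right)}{8} = -5 + \frac{1}{8} \left(- \frac{53}{360}\right) = -5 - \frac{53}{2880} = - \frac{14453}{2880}$)
$\left(\frac{3 - 3}{-123 - 48} \cdot 307 + k{\left(12 \right)}\right) - y{\left(180 - 323,26 \right)} = \left(\frac{3 - 3}{-123 - 48} \cdot 307 - 3\right) - - \frac{14453}{2880} = \left(\frac{0}{-171} \cdot 307 - 3\right) + \frac{14453}{2880} = \left(0 \left(- \frac{1}{171}\right) 307 - 3\right) + \frac{14453}{2880} = \left(0 \cdot 307 - 3\right) + \frac{14453}{2880} = \left(0 - 3\right) + \frac{14453}{2880} = -3 + \frac{14453}{2880} = \frac{5813}{2880}$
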